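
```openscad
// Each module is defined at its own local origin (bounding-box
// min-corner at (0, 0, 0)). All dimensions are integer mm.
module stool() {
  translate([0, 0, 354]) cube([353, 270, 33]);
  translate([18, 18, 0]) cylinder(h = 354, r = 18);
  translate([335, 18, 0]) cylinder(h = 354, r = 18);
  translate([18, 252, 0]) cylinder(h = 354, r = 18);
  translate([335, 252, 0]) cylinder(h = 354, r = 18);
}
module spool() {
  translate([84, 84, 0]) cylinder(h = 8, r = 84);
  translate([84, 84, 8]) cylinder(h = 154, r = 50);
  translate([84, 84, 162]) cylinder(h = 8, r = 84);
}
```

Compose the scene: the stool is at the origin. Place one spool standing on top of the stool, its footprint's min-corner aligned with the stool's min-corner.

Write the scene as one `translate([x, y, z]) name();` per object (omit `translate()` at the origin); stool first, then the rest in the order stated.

stool();
translate([0, 0, 387]) spool();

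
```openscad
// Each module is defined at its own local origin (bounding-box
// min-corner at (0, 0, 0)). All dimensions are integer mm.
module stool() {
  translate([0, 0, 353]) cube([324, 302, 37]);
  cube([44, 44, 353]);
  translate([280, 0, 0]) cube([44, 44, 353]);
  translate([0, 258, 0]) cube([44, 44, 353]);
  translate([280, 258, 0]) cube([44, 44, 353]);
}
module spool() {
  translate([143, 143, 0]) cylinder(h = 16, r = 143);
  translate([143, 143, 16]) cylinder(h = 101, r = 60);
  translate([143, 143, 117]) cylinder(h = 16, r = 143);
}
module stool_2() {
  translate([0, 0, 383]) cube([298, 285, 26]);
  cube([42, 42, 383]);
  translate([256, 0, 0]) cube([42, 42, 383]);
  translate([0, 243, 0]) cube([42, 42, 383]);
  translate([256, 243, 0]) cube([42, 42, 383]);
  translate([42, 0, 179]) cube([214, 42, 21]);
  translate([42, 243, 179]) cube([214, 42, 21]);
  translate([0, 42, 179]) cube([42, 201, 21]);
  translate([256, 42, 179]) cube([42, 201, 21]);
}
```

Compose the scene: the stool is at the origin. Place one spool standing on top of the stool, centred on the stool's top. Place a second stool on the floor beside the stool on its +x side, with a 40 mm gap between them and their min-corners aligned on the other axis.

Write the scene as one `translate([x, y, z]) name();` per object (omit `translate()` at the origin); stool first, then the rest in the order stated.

stool();
translate([19, 8, 390]) spool();
translate([364, 0, 0]) stool_2();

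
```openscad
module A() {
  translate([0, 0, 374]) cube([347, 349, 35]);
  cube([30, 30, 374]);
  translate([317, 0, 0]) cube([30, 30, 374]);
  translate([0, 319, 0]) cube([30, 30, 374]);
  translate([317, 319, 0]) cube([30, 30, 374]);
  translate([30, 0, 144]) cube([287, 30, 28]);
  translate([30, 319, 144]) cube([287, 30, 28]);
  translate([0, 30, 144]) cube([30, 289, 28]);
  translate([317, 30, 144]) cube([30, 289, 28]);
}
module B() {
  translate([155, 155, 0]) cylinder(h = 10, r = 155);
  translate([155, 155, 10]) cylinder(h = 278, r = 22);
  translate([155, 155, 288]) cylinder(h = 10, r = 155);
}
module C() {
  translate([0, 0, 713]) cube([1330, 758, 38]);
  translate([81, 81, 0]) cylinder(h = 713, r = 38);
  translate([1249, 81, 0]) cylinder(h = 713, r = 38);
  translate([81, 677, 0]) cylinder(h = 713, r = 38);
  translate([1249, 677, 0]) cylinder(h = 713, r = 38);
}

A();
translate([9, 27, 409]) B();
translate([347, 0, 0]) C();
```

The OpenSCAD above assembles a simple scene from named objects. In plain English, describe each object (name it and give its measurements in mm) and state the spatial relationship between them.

A is a four-legged stool. The seat is a 347×349×35 mm slab whose top surface is at z = 409 mm; four square legs, each 30×30 mm in cross-section, run from the floor (z = 0) to the underside of the seat, each flush with a corner of the seat. Four stretchers, 30 mm wide and 28 mm tall, connect adjacent legs with their undersides at z = 144 mm, each running between the inner faces of the legs it joins and aligned with the legs' outer faces on the other axis.

B is a spool: two coaxial disc flanges of radius 155 mm and thickness 10 mm, joined by a core cylinder of radius 22 mm and height 278 mm. The lower flange rests on z = 0 and the three cylinders share a vertical axis.

C is a table with a 1330×758 mm rectangular top, 38 mm thick, top surface at z = 751 mm, supported by four round legs of 76 mm diameter, each leg's bounding box inset 43 mm from the nearest pair of top edges, running from the floor.

The spool is on top of the stool. The table is against the stool's +x side, with their −y faces flush.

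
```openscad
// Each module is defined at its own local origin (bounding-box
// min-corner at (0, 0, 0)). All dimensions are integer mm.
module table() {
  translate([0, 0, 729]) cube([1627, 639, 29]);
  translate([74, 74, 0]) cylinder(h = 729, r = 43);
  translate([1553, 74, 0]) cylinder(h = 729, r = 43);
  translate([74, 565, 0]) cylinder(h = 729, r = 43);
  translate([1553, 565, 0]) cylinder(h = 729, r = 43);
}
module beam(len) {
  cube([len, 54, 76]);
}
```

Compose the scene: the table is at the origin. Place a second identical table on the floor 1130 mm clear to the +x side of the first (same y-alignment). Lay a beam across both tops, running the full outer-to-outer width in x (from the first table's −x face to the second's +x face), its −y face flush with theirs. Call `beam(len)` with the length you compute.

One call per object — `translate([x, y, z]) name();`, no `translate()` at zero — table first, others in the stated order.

table();
translate([2757, 0, 0]) table();
translate([0, 0, 758]) beam(4384);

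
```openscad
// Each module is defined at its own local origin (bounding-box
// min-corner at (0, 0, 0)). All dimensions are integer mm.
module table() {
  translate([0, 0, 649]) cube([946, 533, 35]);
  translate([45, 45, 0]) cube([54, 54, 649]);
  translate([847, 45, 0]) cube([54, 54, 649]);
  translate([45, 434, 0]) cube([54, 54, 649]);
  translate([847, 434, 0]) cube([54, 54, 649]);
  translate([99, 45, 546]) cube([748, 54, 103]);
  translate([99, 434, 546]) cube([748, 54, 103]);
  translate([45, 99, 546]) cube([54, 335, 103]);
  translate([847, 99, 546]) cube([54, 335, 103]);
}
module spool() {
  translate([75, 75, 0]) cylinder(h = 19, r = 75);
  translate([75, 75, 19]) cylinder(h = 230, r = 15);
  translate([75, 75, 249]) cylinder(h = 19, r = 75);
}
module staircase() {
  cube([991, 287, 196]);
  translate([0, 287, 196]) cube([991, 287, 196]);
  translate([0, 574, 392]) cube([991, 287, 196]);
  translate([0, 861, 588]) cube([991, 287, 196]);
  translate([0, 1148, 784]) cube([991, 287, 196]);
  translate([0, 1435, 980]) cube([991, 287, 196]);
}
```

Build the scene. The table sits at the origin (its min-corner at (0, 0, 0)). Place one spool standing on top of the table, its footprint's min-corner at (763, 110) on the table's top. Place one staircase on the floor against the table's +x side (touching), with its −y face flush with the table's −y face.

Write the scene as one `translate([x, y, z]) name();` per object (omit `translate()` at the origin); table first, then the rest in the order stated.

table();
translate([763, 110, 684]) spool();
translate([946, 0, 0]) staircase();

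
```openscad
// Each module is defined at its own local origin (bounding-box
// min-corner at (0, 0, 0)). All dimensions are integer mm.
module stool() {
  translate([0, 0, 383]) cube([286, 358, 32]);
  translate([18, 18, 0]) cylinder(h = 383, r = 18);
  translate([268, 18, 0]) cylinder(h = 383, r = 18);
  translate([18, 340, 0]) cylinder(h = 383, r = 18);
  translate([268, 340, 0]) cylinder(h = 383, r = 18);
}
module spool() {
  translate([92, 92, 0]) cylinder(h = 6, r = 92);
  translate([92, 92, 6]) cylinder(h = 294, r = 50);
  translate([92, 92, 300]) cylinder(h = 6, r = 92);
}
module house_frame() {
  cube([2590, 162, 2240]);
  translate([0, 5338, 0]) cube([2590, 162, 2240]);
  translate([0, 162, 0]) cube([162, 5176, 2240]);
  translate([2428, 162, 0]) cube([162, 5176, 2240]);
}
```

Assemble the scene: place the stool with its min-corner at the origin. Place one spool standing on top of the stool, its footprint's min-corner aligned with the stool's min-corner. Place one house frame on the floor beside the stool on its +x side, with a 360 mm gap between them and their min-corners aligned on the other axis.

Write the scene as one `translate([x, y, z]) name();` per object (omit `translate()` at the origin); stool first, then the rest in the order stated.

stool();
translate([0, 0, 415]) spool();
translate([646, 0, 0]) house_frame();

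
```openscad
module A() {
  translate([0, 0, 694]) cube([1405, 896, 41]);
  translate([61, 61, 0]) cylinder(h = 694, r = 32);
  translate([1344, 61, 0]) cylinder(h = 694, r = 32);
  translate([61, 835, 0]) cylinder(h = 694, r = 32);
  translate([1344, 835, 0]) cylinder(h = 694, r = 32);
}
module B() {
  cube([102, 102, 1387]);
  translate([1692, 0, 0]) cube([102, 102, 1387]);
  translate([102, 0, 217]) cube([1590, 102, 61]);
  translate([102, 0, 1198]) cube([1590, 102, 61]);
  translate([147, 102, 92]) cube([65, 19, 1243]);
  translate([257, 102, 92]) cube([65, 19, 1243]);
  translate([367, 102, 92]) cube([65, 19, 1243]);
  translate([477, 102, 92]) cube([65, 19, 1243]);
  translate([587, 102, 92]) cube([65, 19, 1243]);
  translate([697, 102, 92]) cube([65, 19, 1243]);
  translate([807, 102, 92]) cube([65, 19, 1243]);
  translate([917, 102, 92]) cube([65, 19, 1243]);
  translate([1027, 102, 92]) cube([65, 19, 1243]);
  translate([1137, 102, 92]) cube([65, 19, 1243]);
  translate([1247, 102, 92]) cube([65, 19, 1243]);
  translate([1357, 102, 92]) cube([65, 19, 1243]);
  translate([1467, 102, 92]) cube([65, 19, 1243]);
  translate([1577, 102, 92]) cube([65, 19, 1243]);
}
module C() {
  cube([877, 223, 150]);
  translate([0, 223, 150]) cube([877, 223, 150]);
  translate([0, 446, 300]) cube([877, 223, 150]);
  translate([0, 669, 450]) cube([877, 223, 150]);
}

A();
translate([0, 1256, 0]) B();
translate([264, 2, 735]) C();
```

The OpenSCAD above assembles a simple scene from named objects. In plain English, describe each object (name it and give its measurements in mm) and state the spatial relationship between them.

A is a table with a 1405×896 mm rectangular top, 41 mm thick, top surface at z = 735 mm, supported by four round legs of 64 mm diameter, each leg's bounding box inset 29 mm from the nearest pair of top edges, running from the floor.

B is a fence section. Two 102×102 mm posts, 1387 mm tall, stand on the floor with a clear span of 1590 mm between their inner faces. Two horizontal rails of 102×61 mm section span the gap between the posts with their undersides at z = 217 mm and z = 1198 mm, flush with the posts' −y face. 14 pickets, each 65 mm wide, 19 mm thick and 1243 mm tall, are fixed to the +y face of the rails with their bottoms at z = 92 mm, evenly spaced across the span with equal gaps (rounded down to the nearest mm) at the −x end and between each pair — any rounding remainder accumulates at the +x end.

C is a run of 4 identical solid stair steps. Each tread is 877×223 mm and each step block is 150 mm high. Step 1 rests on the floor; step k is offset from step 1 by (k−1)×223 mm in y and (k−1)×150 mm in z.

The fence section is on the floor beside the table on its +y side. The staircase is on top of the table, centred.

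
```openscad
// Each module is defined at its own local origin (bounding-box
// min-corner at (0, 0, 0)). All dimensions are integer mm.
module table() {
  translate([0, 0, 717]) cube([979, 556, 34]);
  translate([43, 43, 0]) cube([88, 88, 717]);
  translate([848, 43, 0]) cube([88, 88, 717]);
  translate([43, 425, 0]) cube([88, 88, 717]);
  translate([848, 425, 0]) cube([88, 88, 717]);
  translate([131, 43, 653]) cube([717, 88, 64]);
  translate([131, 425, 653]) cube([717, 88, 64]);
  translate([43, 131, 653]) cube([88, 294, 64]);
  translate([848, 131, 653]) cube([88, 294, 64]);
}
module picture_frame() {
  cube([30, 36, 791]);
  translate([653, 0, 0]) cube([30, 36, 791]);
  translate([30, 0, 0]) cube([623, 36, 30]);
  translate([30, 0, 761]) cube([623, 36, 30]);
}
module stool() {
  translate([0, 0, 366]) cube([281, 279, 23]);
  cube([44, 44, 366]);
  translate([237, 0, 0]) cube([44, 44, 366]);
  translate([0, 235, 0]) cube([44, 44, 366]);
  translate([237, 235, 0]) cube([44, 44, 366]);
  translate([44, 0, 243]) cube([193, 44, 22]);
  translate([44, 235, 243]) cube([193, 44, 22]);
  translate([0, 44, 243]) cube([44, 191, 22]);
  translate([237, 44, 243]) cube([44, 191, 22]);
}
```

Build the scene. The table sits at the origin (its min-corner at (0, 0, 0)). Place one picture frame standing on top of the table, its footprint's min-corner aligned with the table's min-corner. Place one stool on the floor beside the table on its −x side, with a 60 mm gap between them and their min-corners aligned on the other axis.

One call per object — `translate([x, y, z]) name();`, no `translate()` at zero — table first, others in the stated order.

table();
translate([0, 0, 751]) picture_frame();
translate([-341, 0, 0]) stool();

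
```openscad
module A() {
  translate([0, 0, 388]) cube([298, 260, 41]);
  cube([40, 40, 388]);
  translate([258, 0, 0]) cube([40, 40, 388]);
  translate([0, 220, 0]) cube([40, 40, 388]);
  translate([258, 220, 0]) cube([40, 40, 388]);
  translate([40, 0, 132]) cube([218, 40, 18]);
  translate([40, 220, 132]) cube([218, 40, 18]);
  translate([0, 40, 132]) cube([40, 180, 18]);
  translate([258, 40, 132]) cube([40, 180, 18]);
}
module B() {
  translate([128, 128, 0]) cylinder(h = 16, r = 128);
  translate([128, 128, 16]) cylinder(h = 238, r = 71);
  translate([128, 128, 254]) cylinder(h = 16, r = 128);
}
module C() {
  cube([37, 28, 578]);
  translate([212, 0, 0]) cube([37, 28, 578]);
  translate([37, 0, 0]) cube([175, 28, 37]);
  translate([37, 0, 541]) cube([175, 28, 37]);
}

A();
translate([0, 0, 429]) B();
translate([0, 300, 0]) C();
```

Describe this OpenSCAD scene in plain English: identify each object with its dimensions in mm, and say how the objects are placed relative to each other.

A is a four-legged stool. The seat is 298×260 mm, 41 mm thick, top at z = 429 mm. It stands on four square legs, each 40×40 mm in cross-section, from z = 0 to the seat underside, each flush with a corner of the seat. Four stretchers, 40 mm wide and 18 mm tall, connect adjacent legs with their undersides at z = 132 mm, each running between the inner faces of the legs it joins and aligned with the legs' outer faces on the other axis.

B is a spool: two coaxial disc flanges of radius 128 mm and thickness 16 mm, joined by a core cylinder of radius 71 mm and height 238 mm. The lower flange rests on z = 0 and the three cylinders share a vertical axis.

C is a picture frame with a 175×504 mm rectangular opening (x by z) and a uniform 37 mm border on every side. Frame depth is 28 mm along y. It is built from two vertical stiles running the full outside height and two horizontal rails spanning the gap between the stiles.

The spool is on top of the stool. The picture frame is on the floor beside the stool on its +y side.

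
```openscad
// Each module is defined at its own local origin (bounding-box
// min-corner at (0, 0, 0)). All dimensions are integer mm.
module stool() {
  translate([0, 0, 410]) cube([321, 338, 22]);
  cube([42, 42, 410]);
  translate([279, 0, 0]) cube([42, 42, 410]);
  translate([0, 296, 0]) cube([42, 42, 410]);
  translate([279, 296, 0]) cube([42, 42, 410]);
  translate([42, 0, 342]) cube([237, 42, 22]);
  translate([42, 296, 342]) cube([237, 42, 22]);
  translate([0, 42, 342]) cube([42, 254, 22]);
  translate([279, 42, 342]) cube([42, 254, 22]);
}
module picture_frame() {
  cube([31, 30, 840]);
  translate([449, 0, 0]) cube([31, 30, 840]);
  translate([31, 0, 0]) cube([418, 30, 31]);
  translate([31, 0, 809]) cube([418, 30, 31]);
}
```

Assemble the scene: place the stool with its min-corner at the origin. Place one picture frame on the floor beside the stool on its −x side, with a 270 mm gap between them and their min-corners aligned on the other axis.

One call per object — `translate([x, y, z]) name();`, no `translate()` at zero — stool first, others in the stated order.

stool();
translate([-750, 0, 0]) picture_frame();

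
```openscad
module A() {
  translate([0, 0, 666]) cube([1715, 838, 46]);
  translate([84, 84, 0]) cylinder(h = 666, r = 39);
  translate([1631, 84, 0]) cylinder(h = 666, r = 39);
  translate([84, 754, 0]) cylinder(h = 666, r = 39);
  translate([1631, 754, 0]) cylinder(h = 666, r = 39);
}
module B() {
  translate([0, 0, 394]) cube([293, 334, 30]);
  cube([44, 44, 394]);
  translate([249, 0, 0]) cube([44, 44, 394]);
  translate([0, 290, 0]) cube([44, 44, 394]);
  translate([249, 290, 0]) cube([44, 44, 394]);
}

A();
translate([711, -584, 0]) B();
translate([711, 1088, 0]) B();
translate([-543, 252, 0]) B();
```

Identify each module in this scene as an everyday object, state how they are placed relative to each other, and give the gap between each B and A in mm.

A is a table. B is a stool. Three stools sit around the table at the −y, +y, −x sides. The gap between each stool and the table is 250 mm.

Each stool's nearest face is 250 mm from the table's bounding box.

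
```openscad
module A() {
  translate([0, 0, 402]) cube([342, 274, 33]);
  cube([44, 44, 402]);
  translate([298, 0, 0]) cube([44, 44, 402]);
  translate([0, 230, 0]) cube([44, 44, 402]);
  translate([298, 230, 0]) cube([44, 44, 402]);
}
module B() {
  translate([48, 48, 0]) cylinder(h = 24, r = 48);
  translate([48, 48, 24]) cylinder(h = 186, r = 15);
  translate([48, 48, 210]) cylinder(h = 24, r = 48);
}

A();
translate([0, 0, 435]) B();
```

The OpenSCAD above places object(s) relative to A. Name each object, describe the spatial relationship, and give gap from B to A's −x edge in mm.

A is a stool. B is a spool. The spool is on top of the stool. The gap from the spool to the stool's −x edge is 0 mm.

The spool's min-x is at 0; the stool's min-x is 0; gap = 0 mm.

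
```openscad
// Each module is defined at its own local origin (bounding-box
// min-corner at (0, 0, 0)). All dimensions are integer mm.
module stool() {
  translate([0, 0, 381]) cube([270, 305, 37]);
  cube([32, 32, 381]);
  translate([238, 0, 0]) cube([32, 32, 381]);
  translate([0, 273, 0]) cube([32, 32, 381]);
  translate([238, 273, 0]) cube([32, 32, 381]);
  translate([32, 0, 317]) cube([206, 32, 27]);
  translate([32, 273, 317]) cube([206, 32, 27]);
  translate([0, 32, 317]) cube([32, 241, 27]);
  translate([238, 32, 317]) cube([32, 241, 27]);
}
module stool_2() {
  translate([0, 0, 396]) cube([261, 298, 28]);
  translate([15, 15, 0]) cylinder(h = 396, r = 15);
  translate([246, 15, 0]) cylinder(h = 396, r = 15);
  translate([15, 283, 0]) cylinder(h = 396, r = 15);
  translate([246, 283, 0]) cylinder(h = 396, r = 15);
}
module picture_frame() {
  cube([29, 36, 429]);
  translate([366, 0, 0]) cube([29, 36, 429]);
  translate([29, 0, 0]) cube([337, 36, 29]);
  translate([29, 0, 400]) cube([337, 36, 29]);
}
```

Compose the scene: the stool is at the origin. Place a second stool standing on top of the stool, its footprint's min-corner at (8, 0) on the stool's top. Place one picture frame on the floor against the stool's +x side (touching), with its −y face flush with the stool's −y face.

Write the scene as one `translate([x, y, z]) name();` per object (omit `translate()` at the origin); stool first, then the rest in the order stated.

stool();
translate([8, 0, 418]) stool_2();
translate([270, 0, 0]) picture_frame();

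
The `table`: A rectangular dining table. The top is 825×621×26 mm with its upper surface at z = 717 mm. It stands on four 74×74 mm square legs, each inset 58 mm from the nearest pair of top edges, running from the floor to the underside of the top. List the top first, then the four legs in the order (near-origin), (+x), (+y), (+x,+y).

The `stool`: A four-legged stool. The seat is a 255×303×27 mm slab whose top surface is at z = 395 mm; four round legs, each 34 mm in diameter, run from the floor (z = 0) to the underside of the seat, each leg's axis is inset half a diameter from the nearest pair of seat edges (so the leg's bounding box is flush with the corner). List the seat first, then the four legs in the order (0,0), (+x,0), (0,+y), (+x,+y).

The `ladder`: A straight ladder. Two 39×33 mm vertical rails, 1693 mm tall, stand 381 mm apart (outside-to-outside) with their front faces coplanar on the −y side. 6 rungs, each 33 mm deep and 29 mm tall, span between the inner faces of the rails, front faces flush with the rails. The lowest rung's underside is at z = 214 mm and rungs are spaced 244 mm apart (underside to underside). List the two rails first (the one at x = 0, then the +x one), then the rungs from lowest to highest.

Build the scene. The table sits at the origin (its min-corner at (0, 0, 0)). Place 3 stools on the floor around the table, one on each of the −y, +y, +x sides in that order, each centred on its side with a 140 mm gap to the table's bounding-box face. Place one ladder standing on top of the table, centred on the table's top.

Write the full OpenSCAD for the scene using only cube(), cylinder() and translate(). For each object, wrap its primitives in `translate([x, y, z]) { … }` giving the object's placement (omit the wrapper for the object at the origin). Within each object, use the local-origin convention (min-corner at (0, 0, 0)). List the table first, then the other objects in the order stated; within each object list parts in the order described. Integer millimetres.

translate([0, 0, 691]) cube([825, 621, 26]);
translate([58, 58, 0]) cube([74, 74, 691]);
translate([693, 58, 0]) cube([74, 74, 691]);
translate([58, 489, 0]) cube([74, 74, 691]);
translate([693, 489, 0]) cube([74, 74, 691]);
translate([285, -443, 0]) {
  translate([0, 0, 368]) cube([255, 303, 27]);
  translate([17, 17, 0]) cylinder(h = 368, r = 17);
  translate([238, 17, 0]) cylinder(h = 368, r = 17);
  translate([17, 286, 0]) cylinder(h = 368, r = 17);
  translate([238, 286, 0]) cylinder(h = 368, r = 17);
}
translate([285, 761, 0]) {
  translate([0, 0, 368]) cube([255, 303, 27]);
  translate([17, 17, 0]) cylinder(h = 368, r = 17);
  translate([238, 17, 0]) cylinder(h = 368, r = 17);
  translate([17, 286, 0]) cylinder(h = 368, r = 17);
  translate([238, 286, 0]) cylinder(h = 368, r = 17);
}
translate([965, 159, 0]) {
  translate([0, 0, 368]) cube([255, 303, 27]);
  translate([17, 17, 0]) cylinder(h = 368, r = 17);
  translate([238, 17, 0]) cylinder(h = 368, r = 17);
  translate([17, 286, 0]) cylinder(h = 368, r = 17);
  translate([238, 286, 0]) cylinder(h = 368, r = 17);
}
translate([222, 294, 717]) {
  cube([39, 33, 1693]);
  translate([342, 0, 0]) cube([39, 33, 1693]);
  translate([39, 0, 214]) cube([303, 33, 29]);
  translate([39, 0, 458]) cube([303, 33, 29]);
  translate([39, 0, 702]) cube([303, 33, 29]);
  translate([39, 0, 946]) cube([303, 33, 29]);
  translate([39, 0, 1190]) cube([303, 33, 29]);
  translate([39, 0, 1434]) cube([303, 33, 29]);
}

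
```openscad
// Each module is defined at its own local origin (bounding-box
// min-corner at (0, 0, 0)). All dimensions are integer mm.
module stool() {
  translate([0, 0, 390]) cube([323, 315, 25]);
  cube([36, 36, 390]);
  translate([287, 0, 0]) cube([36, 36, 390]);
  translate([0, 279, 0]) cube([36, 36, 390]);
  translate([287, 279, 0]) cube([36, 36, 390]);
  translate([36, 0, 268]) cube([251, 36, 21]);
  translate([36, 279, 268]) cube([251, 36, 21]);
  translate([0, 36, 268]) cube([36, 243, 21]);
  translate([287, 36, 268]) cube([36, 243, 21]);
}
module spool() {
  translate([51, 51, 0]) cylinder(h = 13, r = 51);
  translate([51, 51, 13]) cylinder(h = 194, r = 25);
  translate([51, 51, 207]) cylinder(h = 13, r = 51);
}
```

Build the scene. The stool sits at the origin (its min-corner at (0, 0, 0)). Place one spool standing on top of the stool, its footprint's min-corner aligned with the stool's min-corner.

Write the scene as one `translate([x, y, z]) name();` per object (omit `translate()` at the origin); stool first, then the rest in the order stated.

stool();
translate([0, 0, 415]) spool();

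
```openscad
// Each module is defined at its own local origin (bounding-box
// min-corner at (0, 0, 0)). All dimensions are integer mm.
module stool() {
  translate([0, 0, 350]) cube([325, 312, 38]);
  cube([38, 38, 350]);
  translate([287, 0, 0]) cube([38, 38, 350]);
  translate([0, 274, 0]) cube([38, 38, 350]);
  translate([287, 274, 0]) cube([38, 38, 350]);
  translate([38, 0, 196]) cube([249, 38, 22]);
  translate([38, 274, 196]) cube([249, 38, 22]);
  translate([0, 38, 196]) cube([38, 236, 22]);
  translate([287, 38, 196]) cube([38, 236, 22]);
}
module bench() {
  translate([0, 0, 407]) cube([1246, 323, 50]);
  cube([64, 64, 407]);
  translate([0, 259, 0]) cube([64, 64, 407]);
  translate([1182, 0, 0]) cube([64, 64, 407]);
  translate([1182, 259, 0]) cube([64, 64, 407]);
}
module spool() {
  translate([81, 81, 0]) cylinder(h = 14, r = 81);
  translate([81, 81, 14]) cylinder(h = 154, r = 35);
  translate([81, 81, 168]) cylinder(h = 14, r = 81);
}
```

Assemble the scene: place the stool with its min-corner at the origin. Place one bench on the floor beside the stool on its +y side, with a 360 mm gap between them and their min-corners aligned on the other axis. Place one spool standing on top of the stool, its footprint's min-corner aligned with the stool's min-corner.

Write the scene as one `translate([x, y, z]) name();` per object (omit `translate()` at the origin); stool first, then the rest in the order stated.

stool();
translate([0, 672, 0]) bench();
translate([0, 0, 388]) spool();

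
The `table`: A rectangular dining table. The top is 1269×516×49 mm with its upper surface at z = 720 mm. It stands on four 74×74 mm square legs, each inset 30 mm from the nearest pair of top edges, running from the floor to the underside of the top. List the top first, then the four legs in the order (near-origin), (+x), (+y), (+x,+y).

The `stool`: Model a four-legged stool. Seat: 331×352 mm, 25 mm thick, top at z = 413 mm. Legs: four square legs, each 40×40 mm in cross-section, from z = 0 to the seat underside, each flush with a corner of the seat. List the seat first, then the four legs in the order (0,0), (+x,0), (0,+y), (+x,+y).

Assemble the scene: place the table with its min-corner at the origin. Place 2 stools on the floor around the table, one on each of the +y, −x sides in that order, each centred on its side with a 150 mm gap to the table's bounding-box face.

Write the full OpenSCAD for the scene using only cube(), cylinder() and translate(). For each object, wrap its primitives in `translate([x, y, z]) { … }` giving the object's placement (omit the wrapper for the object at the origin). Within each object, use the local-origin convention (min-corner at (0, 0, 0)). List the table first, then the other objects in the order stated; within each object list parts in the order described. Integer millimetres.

translate([0, 0, 671]) cube([1269, 516, 49]);
translate([30, 30, 0]) cube([74, 74, 671]);
translate([1165, 30, 0]) cube([74, 74, 671]);
translate([30, 412, 0]) cube([74, 74, 671]);
translate([1165, 412, 0]) cube([74, 74, 671]);
translate([469, 666, 0]) {
  translate([0, 0, 388]) cube([331, 352, 25]);
  cube([40, 40, 388]);
  translate([291, 0, 0]) cube([40, 40, 388]);
  translate([0, 312, 0]) cube([40, 40, 388]);
  translate([291, 312, 0]) cube([40, 40, 388]);
}
translate([-481, 82, 0]) {
  translate([0, 0, 388]) cube([331, 352, 25]);
  cube([40, 40, 388]);
  translate([291, 0, 0]) cube([40, 40, 388]);
  translate([0, 312, 0]) cube([40, 40, 388]);
  translate([291, 312, 0]) cube([40, 40, 388]);
}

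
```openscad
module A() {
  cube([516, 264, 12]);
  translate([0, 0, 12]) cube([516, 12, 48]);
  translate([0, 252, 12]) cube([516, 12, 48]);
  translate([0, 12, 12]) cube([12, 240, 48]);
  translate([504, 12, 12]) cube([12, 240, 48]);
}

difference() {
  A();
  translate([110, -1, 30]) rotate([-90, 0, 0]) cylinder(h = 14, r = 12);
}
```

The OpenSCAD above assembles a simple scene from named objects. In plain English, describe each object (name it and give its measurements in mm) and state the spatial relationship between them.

A is an open storage box with external size 516×264×60 mm and wall thickness 12 mm (the base is also 12 mm thick). The base covers the whole footprint; the four walls stand on the base, with the y-facing walls full-width and the x-facing walls fitting between their inner faces.

The open box has a circular hole of radius 12 mm through its front wall, centred at (x = 110, z = 30).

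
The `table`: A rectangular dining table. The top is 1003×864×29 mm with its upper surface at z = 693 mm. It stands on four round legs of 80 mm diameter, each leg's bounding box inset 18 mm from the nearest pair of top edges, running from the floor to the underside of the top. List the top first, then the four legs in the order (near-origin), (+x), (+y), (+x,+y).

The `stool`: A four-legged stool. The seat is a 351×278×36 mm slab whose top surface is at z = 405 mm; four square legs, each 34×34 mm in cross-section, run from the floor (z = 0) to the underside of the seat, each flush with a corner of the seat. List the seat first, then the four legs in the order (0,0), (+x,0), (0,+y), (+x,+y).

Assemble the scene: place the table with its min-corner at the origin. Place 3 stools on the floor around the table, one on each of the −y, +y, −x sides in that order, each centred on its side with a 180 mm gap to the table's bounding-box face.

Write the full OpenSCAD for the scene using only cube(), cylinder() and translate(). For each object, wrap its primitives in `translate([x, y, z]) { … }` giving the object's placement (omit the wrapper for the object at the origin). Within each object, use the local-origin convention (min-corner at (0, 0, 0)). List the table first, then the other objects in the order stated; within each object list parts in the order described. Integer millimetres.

translate([0, 0, 664]) cube([1003, 864, 29]);
translate([58, 58, 0]) cylinder(h = 664, r = 40);
translate([945, 58, 0]) cylinder(h = 664, r = 40);
translate([58, 806, 0]) cylinder(h = 664, r = 40);
translate([945, 806, 0]) cylinder(h = 664, r = 40);
translate([326, -458, 0]) {
  translate([0, 0, 369]) cube([351, 278, 36]);
  cube([34, 34, 369]);
  translate([317, 0, 0]) cube([34, 34, 369]);
  translate([0, 244, 0]) cube([34, 34, 369]);
  translate([317, 244, 0]) cube([34, 34, 369]);
}
translate([326, 1044, 0]) {
  translate([0, 0, 369]) cube([351, 278, 36]);
  cube([34, 34, 369]);
  translate([317, 0, 0]) cube([34, 34, 369]);
  translate([0, 244, 0]) cube([34, 34, 369]);
  translate([317, 244, 0]) cube([34, 34, 369]);
}
translate([-531, 293, 0]) {
  translate([0, 0, 369]) cube([351, 278, 36]);
  cube([34, 34, 369]);
  translate([317, 0, 0]) cube([34, 34, 369]);
  translate([0, 244, 0]) cube([34, 34, 369]);
  translate([317, 244, 0]) cube([34, 34, 369]);
}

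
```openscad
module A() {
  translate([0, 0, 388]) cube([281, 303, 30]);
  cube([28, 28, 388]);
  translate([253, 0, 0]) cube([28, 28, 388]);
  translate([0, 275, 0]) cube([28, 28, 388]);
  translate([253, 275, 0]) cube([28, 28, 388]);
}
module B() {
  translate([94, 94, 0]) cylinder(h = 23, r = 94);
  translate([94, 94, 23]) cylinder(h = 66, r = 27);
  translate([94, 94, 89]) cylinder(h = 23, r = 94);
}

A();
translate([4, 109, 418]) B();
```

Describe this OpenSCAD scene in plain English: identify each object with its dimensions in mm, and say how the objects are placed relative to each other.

A is a simple wooden stool: a rectangular seat 281 mm (x) by 303 mm (y), 30 mm thick, top face at z = 418 mm, on four square legs, each 28×28 mm in cross-section. The legs rest on z = 0, each flush with a corner of the seat.

B is a spool: two coaxial disc flanges of radius 94 mm and thickness 23 mm, joined by a core cylinder of radius 27 mm and height 66 mm. The lower flange rests on z = 0 and the three cylinders share a vertical axis.

The spool is on top of the stool.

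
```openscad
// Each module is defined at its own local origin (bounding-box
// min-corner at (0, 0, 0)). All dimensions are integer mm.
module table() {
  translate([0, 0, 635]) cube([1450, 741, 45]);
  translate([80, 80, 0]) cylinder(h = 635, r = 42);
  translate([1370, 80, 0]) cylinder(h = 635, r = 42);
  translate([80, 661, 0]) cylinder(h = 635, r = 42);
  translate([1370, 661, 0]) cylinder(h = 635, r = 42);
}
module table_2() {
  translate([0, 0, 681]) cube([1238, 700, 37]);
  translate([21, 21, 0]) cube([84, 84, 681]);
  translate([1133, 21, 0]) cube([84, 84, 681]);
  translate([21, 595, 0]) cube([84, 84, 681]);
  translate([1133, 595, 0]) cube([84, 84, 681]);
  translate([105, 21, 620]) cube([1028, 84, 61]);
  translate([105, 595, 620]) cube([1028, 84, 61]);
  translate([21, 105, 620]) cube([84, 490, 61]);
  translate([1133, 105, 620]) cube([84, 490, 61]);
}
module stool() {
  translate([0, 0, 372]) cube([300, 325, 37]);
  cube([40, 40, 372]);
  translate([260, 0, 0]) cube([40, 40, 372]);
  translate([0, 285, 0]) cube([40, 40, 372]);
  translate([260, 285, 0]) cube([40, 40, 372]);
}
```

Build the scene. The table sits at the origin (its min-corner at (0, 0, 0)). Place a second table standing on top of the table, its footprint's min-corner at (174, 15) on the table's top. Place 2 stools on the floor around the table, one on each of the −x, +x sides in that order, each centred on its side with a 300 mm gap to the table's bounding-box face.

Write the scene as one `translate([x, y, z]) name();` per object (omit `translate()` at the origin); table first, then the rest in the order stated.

table();
translate([174, 15, 680]) table_2();
translate([-600, 208, 0]) stool();
translate([1750, 208, 0]) stool();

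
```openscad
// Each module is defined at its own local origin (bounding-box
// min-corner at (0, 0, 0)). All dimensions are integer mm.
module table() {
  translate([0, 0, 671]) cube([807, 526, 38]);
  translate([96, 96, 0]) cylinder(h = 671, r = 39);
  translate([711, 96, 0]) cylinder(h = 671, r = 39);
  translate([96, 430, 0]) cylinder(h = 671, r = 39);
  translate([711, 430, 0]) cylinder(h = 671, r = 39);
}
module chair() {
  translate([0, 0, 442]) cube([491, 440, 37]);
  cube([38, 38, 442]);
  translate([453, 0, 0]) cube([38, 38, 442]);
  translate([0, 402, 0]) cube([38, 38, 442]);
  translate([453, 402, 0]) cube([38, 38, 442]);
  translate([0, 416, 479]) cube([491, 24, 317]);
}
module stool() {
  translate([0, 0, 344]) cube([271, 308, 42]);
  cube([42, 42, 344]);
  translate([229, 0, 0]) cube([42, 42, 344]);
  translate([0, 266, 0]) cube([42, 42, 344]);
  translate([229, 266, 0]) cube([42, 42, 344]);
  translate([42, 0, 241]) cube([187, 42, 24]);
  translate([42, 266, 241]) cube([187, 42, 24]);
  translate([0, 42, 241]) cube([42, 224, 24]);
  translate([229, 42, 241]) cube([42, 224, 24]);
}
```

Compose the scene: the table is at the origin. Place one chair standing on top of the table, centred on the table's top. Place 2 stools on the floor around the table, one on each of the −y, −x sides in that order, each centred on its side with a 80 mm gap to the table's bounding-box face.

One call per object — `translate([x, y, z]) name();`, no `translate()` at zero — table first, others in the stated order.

table();
translate([158, 43, 709]) chair();
translate([268, -388, 0]) stool();
translate([-351, 109, 0]) stool();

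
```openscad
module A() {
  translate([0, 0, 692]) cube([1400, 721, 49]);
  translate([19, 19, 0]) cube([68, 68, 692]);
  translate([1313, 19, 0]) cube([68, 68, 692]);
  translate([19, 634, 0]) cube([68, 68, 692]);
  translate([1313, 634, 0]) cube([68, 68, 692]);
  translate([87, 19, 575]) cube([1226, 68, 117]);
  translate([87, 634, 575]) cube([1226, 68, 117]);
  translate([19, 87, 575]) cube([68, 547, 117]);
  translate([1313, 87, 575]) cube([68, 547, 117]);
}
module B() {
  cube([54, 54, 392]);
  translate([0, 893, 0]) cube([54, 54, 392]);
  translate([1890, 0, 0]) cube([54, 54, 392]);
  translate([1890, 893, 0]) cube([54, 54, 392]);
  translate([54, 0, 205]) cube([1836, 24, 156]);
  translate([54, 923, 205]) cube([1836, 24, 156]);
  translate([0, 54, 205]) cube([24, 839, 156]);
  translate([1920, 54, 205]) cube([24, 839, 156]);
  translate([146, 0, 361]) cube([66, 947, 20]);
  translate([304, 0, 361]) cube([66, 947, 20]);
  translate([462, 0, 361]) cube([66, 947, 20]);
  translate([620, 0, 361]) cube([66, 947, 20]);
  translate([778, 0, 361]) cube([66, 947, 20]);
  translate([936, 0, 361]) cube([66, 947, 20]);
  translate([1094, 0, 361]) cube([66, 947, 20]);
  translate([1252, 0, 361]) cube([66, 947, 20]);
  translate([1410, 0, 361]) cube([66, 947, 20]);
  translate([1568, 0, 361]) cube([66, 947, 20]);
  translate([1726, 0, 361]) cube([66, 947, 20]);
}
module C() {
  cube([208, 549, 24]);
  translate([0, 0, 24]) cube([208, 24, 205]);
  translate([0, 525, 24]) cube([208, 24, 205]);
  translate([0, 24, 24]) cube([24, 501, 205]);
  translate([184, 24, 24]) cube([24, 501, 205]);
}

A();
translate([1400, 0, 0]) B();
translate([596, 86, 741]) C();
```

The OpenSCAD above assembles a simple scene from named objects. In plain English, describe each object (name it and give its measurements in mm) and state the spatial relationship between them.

A is a table with a 1400×721 mm rectangular top, 49 mm thick, top surface at z = 741 mm, supported by four 68×68 mm square legs, each inset 19 mm from the nearest pair of top edges, running from the floor. Four apron rails, 68 mm thick and 117 mm tall, run between adjacent legs with their top edges flush with the underside of the top and their outer faces flush with the legs' outer faces.

B is a bed frame 1944 mm long (x) by 947 mm wide (y). Four 54×54 mm corner posts, 392 mm tall, at the corners of the footprint. Four rails of 24 mm thickness and 156 mm height run between adjacent posts with their undersides at z = 205 mm, their outer faces flush with the outside of the frame (the two x-running rails run between the posts' inner faces; the two y-running rails run between the posts' inner faces). 11 slats, each 66 mm wide (x) and 20 mm thick, lie across the top of the two x-running rails, running the full 947 mm width of the frame in y; the slats are evenly spaced along x between the inner faces of the end posts with equal gaps (rounded down to the nearest mm) at the −x end and between each pair — any rounding remainder accumulates at the +x end.

C is an open-topped rectangular box: outside dimensions 208×549×229 mm, with a uniform wall and base thickness of 24 mm. The base is a full 208×549 slab on the floor; four walls sit on top of the base. The front and back walls (the −y and +y sides) span the full width; the two side walls fit between them.

The bed frame is against the table's +x side, with their −y faces flush. The open box is on top of the table, centred.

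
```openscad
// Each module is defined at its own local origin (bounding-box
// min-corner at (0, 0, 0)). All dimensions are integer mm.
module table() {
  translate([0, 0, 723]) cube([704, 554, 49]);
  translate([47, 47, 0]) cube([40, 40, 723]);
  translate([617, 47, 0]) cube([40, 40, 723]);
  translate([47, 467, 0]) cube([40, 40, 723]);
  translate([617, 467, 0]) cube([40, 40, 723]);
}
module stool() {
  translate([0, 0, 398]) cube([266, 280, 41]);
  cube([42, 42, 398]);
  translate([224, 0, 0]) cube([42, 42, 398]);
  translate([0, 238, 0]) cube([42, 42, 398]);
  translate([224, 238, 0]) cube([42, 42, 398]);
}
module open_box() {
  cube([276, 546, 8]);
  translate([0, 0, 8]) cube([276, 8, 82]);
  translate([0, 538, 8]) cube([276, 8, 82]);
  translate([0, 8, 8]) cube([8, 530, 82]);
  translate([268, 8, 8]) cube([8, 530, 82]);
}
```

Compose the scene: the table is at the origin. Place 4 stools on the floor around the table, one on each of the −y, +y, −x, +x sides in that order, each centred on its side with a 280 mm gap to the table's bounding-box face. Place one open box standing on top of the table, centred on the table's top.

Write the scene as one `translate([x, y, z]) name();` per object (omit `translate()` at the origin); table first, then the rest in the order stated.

table();
translate([219, -560, 0]) stool();
translate([219, 834, 0]) stool();
translate([-546, 137, 0]) stool();
translate([984, 137, 0]) stool();
translate([214, 4, 772]) open_box();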